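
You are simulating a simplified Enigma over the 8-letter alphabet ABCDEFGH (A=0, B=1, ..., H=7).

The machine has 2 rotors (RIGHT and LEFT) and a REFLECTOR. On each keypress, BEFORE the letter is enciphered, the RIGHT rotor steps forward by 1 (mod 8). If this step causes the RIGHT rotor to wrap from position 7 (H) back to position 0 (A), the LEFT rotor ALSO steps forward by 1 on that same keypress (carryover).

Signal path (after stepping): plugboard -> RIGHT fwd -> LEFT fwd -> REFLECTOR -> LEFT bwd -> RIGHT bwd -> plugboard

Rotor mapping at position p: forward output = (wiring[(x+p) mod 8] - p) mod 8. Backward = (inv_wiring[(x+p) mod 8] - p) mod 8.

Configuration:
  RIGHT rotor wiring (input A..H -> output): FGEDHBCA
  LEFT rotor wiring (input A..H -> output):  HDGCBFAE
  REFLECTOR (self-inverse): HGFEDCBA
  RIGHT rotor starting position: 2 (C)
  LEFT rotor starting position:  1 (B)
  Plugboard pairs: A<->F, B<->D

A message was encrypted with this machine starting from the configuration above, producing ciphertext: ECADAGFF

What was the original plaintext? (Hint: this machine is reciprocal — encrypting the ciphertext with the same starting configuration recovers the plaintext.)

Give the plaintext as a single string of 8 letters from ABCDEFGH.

Char 1 ('E'): step: R->3, L=1; E->plug->E->R->F->L->H->refl->A->L'->D->R'->G->plug->G
Char 2 ('C'): step: R->4, L=1; C->plug->C->R->G->L->D->refl->E->L'->E->R'->D->plug->B
Char 3 ('A'): step: R->5, L=1; A->plug->F->R->H->L->G->refl->B->L'->C->R'->H->plug->H
Char 4 ('D'): step: R->6, L=1; D->plug->B->R->C->L->B->refl->G->L'->H->R'->C->plug->C
Char 5 ('A'): step: R->7, L=1; A->plug->F->R->A->L->C->refl->F->L'->B->R'->A->plug->F
Char 6 ('G'): step: R->0, L->2 (L advanced); G->plug->G->R->C->L->H->refl->A->L'->B->R'->F->plug->A
Char 7 ('F'): step: R->1, L=2; F->plug->A->R->F->L->C->refl->F->L'->G->R'->D->plug->B
Char 8 ('F'): step: R->2, L=2; F->plug->A->R->C->L->H->refl->A->L'->B->R'->B->plug->D

Answer: GBHCFABD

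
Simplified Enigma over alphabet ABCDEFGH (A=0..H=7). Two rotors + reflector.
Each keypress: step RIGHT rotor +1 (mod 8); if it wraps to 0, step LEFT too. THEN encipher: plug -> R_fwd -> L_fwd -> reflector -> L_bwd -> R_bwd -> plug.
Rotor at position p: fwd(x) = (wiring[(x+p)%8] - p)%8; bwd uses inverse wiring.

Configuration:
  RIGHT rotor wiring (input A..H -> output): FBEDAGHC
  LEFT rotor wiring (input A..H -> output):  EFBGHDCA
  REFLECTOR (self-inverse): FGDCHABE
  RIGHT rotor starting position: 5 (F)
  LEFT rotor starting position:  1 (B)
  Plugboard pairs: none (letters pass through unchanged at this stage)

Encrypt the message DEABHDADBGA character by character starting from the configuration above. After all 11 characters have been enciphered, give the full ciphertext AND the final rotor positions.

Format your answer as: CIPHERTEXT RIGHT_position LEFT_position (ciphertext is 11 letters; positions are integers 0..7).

Char 1 ('D'): step: R->6, L=1; D->plug->D->R->D->L->G->refl->B->L'->F->R'->F->plug->F
Char 2 ('E'): step: R->7, L=1; E->plug->E->R->E->L->C->refl->D->L'->H->R'->G->plug->G
Char 3 ('A'): step: R->0, L->2 (L advanced); A->plug->A->R->F->L->G->refl->B->L'->D->R'->D->plug->D
Char 4 ('B'): step: R->1, L=2; B->plug->B->R->D->L->B->refl->G->L'->F->R'->E->plug->E
Char 5 ('H'): step: R->2, L=2; H->plug->H->R->H->L->D->refl->C->L'->G->R'->C->plug->C
Char 6 ('D'): step: R->3, L=2; D->plug->D->R->E->L->A->refl->F->L'->C->R'->F->plug->F
Char 7 ('A'): step: R->4, L=2; A->plug->A->R->E->L->A->refl->F->L'->C->R'->B->plug->B
Char 8 ('D'): step: R->5, L=2; D->plug->D->R->A->L->H->refl->E->L'->B->R'->A->plug->A
Char 9 ('B'): step: R->6, L=2; B->plug->B->R->E->L->A->refl->F->L'->C->R'->G->plug->G
Char 10 ('G'): step: R->7, L=2; G->plug->G->R->H->L->D->refl->C->L'->G->R'->B->plug->B
Char 11 ('A'): step: R->0, L->3 (L advanced); A->plug->A->R->F->L->B->refl->G->L'->H->R'->G->plug->G
Final: ciphertext=FGDECFBAGBG, RIGHT=0, LEFT=3

Answer: FGDECFBAGBG 0 3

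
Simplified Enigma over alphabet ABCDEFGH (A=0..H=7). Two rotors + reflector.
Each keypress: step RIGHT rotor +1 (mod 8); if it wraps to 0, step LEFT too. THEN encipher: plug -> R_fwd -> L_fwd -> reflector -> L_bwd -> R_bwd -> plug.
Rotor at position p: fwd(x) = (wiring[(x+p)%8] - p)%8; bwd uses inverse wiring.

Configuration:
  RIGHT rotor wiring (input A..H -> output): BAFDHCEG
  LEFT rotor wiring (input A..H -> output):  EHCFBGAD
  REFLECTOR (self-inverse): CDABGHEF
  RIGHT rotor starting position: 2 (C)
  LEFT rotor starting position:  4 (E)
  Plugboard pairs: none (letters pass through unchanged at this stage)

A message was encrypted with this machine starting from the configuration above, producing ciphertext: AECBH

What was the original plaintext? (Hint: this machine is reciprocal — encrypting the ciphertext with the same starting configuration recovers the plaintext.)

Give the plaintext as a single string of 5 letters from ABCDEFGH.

Char 1 ('A'): step: R->3, L=4; A->plug->A->R->A->L->F->refl->H->L'->D->R'->E->plug->E
Char 2 ('E'): step: R->4, L=4; E->plug->E->R->F->L->D->refl->B->L'->H->R'->H->plug->H
Char 3 ('C'): step: R->5, L=4; C->plug->C->R->B->L->C->refl->A->L'->E->R'->D->plug->D
Char 4 ('B'): step: R->6, L=4; B->plug->B->R->A->L->F->refl->H->L'->D->R'->C->plug->C
Char 5 ('H'): step: R->7, L=4; H->plug->H->R->F->L->D->refl->B->L'->H->R'->A->plug->A

Answer: EHDCA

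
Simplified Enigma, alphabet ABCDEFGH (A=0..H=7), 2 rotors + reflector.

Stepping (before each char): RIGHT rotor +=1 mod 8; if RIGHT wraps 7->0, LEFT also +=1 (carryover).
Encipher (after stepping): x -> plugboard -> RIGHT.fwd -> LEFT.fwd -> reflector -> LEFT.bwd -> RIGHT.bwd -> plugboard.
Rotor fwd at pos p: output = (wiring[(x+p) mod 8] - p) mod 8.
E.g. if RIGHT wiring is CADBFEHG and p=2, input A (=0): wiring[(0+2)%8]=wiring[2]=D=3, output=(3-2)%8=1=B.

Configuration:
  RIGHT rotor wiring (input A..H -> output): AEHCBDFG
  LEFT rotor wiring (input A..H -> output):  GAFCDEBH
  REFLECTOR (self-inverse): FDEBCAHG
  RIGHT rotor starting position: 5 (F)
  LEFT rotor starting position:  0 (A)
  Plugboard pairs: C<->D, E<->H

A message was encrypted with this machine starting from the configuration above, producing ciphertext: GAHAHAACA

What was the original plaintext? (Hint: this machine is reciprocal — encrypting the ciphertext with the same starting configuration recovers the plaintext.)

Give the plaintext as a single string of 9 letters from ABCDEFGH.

Char 1 ('G'): step: R->6, L=0; G->plug->G->R->D->L->C->refl->E->L'->F->R'->H->plug->E
Char 2 ('A'): step: R->7, L=0; A->plug->A->R->H->L->H->refl->G->L'->A->R'->D->plug->C
Char 3 ('H'): step: R->0, L->1 (L advanced); H->plug->E->R->B->L->E->refl->C->L'->D->R'->F->plug->F
Char 4 ('A'): step: R->1, L=1; A->plug->A->R->D->L->C->refl->E->L'->B->R'->C->plug->D
Char 5 ('H'): step: R->2, L=1; H->plug->E->R->D->L->C->refl->E->L'->B->R'->D->plug->C
Char 6 ('A'): step: R->3, L=1; A->plug->A->R->H->L->F->refl->A->L'->F->R'->F->plug->F
Char 7 ('A'): step: R->4, L=1; A->plug->A->R->F->L->A->refl->F->L'->H->R'->B->plug->B
Char 8 ('C'): step: R->5, L=1; C->plug->D->R->D->L->C->refl->E->L'->B->R'->C->plug->D
Char 9 ('A'): step: R->6, L=1; A->plug->A->R->H->L->F->refl->A->L'->F->R'->H->plug->E

Answer: ECFDCFBDE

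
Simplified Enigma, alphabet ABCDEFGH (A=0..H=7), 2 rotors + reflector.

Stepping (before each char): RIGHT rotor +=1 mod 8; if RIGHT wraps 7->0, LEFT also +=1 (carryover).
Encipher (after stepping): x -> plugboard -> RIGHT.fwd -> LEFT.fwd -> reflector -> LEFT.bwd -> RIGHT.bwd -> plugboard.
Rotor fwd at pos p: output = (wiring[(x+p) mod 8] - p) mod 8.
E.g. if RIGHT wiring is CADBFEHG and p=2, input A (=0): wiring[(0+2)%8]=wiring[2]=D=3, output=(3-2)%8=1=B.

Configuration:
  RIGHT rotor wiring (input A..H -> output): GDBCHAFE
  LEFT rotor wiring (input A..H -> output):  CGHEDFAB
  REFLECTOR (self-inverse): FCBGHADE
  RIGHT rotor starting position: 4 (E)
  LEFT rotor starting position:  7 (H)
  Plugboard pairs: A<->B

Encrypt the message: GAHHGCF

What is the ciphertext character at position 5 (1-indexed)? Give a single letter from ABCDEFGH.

Char 1 ('G'): step: R->5, L=7; G->plug->G->R->F->L->E->refl->H->L'->C->R'->H->plug->H
Char 2 ('A'): step: R->6, L=7; A->plug->B->R->G->L->G->refl->D->L'->B->R'->G->plug->G
Char 3 ('H'): step: R->7, L=7; H->plug->H->R->G->L->G->refl->D->L'->B->R'->G->plug->G
Char 4 ('H'): step: R->0, L->0 (L advanced); H->plug->H->R->E->L->D->refl->G->L'->B->R'->C->plug->C
Char 5 ('G'): step: R->1, L=0; G->plug->G->R->D->L->E->refl->H->L'->C->R'->A->plug->B

B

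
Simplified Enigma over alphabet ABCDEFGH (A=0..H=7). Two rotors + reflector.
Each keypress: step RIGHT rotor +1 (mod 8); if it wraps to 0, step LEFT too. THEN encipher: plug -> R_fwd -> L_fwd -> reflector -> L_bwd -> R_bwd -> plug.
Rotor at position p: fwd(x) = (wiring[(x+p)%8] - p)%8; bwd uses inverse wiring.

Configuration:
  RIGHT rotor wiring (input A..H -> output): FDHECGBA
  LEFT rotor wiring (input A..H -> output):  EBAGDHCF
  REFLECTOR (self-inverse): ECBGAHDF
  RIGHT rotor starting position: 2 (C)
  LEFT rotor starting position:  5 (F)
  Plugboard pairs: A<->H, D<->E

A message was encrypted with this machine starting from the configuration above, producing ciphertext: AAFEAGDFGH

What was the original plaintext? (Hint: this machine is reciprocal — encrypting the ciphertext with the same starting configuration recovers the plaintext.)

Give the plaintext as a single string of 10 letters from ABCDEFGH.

Char 1 ('A'): step: R->3, L=5; A->plug->H->R->E->L->E->refl->A->L'->C->R'->F->plug->F
Char 2 ('A'): step: R->4, L=5; A->plug->H->R->A->L->C->refl->B->L'->G->R'->A->plug->H
Char 3 ('F'): step: R->5, L=5; F->plug->F->R->C->L->A->refl->E->L'->E->R'->B->plug->B
Char 4 ('E'): step: R->6, L=5; E->plug->D->R->F->L->D->refl->G->L'->H->R'->C->plug->C
Char 5 ('A'): step: R->7, L=5; A->plug->H->R->C->L->A->refl->E->L'->E->R'->C->plug->C
Char 6 ('G'): step: R->0, L->6 (L advanced); G->plug->G->R->B->L->H->refl->F->L'->G->R'->F->plug->F
Char 7 ('D'): step: R->1, L=6; D->plug->E->R->F->L->A->refl->E->L'->A->R'->F->plug->F
Char 8 ('F'): step: R->2, L=6; F->plug->F->R->G->L->F->refl->H->L'->B->R'->H->plug->A
Char 9 ('G'): step: R->3, L=6; G->plug->G->R->A->L->E->refl->A->L'->F->R'->E->plug->D
Char 10 ('H'): step: R->4, L=6; H->plug->A->R->G->L->F->refl->H->L'->B->R'->E->plug->D

Answer: FHBCCFFADD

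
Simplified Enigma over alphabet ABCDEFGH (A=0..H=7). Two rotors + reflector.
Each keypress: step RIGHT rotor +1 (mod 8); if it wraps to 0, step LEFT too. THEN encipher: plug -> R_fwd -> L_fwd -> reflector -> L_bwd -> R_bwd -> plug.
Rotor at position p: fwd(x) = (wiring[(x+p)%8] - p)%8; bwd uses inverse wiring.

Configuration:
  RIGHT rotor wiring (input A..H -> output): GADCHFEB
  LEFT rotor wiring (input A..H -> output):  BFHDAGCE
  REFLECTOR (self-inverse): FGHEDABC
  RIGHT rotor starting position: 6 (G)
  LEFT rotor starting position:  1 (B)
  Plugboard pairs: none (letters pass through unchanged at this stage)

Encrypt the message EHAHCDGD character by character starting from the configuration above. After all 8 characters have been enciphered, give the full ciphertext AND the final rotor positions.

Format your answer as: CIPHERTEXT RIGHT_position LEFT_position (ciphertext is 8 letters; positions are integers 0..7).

Char 1 ('E'): step: R->7, L=1; E->plug->E->R->D->L->H->refl->C->L'->C->R'->A->plug->A
Char 2 ('H'): step: R->0, L->2 (L advanced); H->plug->H->R->B->L->B->refl->G->L'->C->R'->D->plug->D
Char 3 ('A'): step: R->1, L=2; A->plug->A->R->H->L->D->refl->E->L'->D->R'->F->plug->F
Char 4 ('H'): step: R->2, L=2; H->plug->H->R->G->L->H->refl->C->L'->F->R'->C->plug->C
Char 5 ('C'): step: R->3, L=2; C->plug->C->R->C->L->G->refl->B->L'->B->R'->D->plug->D
Char 6 ('D'): step: R->4, L=2; D->plug->D->R->F->L->C->refl->H->L'->G->R'->H->plug->H
Char 7 ('G'): step: R->5, L=2; G->plug->G->R->F->L->C->refl->H->L'->G->R'->F->plug->F
Char 8 ('D'): step: R->6, L=2; D->plug->D->R->C->L->G->refl->B->L'->B->R'->G->plug->G
Final: ciphertext=ADFCDHFG, RIGHT=6, LEFT=2

Answer: ADFCDHFG 6 2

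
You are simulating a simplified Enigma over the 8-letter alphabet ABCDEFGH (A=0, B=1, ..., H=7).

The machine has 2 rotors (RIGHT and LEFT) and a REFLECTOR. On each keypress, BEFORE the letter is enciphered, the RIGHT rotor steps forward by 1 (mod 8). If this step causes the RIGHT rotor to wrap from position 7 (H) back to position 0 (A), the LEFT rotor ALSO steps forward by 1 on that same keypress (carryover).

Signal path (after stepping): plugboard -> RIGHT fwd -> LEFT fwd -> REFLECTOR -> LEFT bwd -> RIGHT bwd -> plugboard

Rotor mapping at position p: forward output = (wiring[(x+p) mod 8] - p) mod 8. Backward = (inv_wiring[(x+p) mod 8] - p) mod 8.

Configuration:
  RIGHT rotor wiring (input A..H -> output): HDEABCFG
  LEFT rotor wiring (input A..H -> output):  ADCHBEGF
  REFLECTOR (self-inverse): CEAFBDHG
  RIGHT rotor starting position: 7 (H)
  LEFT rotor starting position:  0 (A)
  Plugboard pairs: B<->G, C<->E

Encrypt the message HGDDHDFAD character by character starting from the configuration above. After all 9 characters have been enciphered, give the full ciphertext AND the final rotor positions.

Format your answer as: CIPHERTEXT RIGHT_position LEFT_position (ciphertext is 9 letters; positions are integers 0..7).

Char 1 ('H'): step: R->0, L->1 (L advanced); H->plug->H->R->G->L->E->refl->B->L'->B->R'->E->plug->C
Char 2 ('G'): step: R->1, L=1; G->plug->B->R->D->L->A->refl->C->L'->A->R'->D->plug->D
Char 3 ('D'): step: R->2, L=1; D->plug->D->R->A->L->C->refl->A->L'->D->R'->E->plug->C
Char 4 ('D'): step: R->3, L=1; D->plug->D->R->C->L->G->refl->H->L'->H->R'->C->plug->E
Char 5 ('H'): step: R->4, L=1; H->plug->H->R->E->L->D->refl->F->L'->F->R'->A->plug->A
Char 6 ('D'): step: R->5, L=1; D->plug->D->R->C->L->G->refl->H->L'->H->R'->F->plug->F
Char 7 ('F'): step: R->6, L=1; F->plug->F->R->C->L->G->refl->H->L'->H->R'->A->plug->A
Char 8 ('A'): step: R->7, L=1; A->plug->A->R->H->L->H->refl->G->L'->C->R'->F->plug->F
Char 9 ('D'): step: R->0, L->2 (L advanced); D->plug->D->R->A->L->A->refl->C->L'->D->R'->B->plug->G
Final: ciphertext=CDCEAFAFG, RIGHT=0, LEFT=2

Answer: CDCEAFAFG 0 2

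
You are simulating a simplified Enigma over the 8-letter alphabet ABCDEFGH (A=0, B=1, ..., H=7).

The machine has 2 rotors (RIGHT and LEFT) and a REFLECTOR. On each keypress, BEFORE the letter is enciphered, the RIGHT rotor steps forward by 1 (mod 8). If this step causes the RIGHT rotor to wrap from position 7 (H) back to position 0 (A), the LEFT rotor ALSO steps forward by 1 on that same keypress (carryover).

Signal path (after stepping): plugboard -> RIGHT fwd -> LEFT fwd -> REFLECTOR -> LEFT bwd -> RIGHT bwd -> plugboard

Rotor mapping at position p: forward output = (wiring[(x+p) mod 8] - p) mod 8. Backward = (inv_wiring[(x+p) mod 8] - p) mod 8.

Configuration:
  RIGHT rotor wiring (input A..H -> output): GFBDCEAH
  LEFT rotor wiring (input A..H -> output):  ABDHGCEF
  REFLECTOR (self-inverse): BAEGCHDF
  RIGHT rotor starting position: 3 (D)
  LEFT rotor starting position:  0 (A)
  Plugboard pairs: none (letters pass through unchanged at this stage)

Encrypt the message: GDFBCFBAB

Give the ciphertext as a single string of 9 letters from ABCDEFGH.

Answer: AEHFAEEEC

Derivation:
Char 1 ('G'): step: R->4, L=0; G->plug->G->R->F->L->C->refl->E->L'->G->R'->A->plug->A
Char 2 ('D'): step: R->5, L=0; D->plug->D->R->B->L->B->refl->A->L'->A->R'->E->plug->E
Char 3 ('F'): step: R->6, L=0; F->plug->F->R->F->L->C->refl->E->L'->G->R'->H->plug->H
Char 4 ('B'): step: R->7, L=0; B->plug->B->R->H->L->F->refl->H->L'->D->R'->F->plug->F
Char 5 ('C'): step: R->0, L->1 (L advanced); C->plug->C->R->B->L->C->refl->E->L'->G->R'->A->plug->A
Char 6 ('F'): step: R->1, L=1; F->plug->F->R->H->L->H->refl->F->L'->D->R'->E->plug->E
Char 7 ('B'): step: R->2, L=1; B->plug->B->R->B->L->C->refl->E->L'->G->R'->E->plug->E
Char 8 ('A'): step: R->3, L=1; A->plug->A->R->A->L->A->refl->B->L'->E->R'->E->plug->E
Char 9 ('B'): step: R->4, L=1; B->plug->B->R->A->L->A->refl->B->L'->E->R'->C->plug->C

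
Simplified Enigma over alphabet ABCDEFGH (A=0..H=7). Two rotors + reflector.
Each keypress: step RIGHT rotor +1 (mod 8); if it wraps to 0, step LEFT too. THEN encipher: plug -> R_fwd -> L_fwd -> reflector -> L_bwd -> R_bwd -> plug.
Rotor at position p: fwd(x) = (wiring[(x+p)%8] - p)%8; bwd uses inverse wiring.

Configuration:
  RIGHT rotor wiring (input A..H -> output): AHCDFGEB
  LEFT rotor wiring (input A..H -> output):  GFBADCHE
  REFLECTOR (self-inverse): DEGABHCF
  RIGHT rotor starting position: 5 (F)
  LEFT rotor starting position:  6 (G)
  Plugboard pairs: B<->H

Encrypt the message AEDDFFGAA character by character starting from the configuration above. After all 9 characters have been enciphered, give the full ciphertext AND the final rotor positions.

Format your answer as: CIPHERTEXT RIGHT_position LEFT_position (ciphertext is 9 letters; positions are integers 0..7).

Answer: HACEGGBBG 6 7

Derivation:
Char 1 ('A'): step: R->6, L=6; A->plug->A->R->G->L->F->refl->H->L'->D->R'->B->plug->H
Char 2 ('E'): step: R->7, L=6; E->plug->E->R->E->L->D->refl->A->L'->C->R'->A->plug->A
Char 3 ('D'): step: R->0, L->7 (L advanced); D->plug->D->R->D->L->C->refl->G->L'->C->R'->C->plug->C
Char 4 ('D'): step: R->1, L=7; D->plug->D->R->E->L->B->refl->E->L'->F->R'->E->plug->E
Char 5 ('F'): step: R->2, L=7; F->plug->F->R->H->L->A->refl->D->L'->G->R'->G->plug->G
Char 6 ('F'): step: R->3, L=7; F->plug->F->R->F->L->E->refl->B->L'->E->R'->G->plug->G
Char 7 ('G'): step: R->4, L=7; G->plug->G->R->G->L->D->refl->A->L'->H->R'->H->plug->B
Char 8 ('A'): step: R->5, L=7; A->plug->A->R->B->L->H->refl->F->L'->A->R'->H->plug->B
Char 9 ('A'): step: R->6, L=7; A->plug->A->R->G->L->D->refl->A->L'->H->R'->G->plug->G
Final: ciphertext=HACEGGBBG, RIGHT=6, LEFT=7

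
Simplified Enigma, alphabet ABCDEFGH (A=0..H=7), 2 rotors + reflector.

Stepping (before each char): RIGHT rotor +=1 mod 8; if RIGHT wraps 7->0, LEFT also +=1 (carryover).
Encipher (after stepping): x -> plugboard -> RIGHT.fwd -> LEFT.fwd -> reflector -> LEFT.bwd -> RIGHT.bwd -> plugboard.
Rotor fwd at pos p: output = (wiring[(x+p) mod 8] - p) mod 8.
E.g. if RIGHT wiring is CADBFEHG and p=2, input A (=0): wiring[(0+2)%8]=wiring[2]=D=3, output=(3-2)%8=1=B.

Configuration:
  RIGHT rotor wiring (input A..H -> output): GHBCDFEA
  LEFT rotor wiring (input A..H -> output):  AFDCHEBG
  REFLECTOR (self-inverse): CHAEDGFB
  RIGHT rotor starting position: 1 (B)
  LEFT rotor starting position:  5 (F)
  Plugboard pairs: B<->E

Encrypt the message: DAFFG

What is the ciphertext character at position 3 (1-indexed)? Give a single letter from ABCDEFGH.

Char 1 ('D'): step: R->2, L=5; D->plug->D->R->D->L->D->refl->E->L'->B->R'->C->plug->C
Char 2 ('A'): step: R->3, L=5; A->plug->A->R->H->L->C->refl->A->L'->E->R'->G->plug->G
Char 3 ('F'): step: R->4, L=5; F->plug->F->R->D->L->D->refl->E->L'->B->R'->B->plug->E

E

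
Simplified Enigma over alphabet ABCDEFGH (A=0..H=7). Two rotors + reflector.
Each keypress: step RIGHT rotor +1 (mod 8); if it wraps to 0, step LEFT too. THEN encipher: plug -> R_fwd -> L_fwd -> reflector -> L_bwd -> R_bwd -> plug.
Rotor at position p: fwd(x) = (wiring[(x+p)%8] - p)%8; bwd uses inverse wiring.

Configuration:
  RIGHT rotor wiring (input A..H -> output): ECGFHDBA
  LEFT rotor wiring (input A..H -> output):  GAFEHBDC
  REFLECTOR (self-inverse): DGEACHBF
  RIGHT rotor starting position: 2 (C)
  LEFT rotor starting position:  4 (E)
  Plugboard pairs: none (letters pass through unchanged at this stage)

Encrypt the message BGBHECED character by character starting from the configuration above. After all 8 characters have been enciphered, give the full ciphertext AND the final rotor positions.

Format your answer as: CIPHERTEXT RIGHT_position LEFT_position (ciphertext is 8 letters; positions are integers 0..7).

Char 1 ('B'): step: R->3, L=4; B->plug->B->R->E->L->C->refl->E->L'->F->R'->E->plug->E
Char 2 ('G'): step: R->4, L=4; G->plug->G->R->C->L->H->refl->F->L'->B->R'->H->plug->H
Char 3 ('B'): step: R->5, L=4; B->plug->B->R->E->L->C->refl->E->L'->F->R'->E->plug->E
Char 4 ('H'): step: R->6, L=4; H->plug->H->R->F->L->E->refl->C->L'->E->R'->D->plug->D
Char 5 ('E'): step: R->7, L=4; E->plug->E->R->G->L->B->refl->G->L'->D->R'->C->plug->C
Char 6 ('C'): step: R->0, L->5 (L advanced); C->plug->C->R->G->L->H->refl->F->L'->C->R'->B->plug->B
Char 7 ('E'): step: R->1, L=5; E->plug->E->R->C->L->F->refl->H->L'->G->R'->D->plug->D
Char 8 ('D'): step: R->2, L=5; D->plug->D->R->B->L->G->refl->B->L'->D->R'->B->plug->B
Final: ciphertext=EHEDCBDB, RIGHT=2, LEFT=5

Answer: EHEDCBDB 2 5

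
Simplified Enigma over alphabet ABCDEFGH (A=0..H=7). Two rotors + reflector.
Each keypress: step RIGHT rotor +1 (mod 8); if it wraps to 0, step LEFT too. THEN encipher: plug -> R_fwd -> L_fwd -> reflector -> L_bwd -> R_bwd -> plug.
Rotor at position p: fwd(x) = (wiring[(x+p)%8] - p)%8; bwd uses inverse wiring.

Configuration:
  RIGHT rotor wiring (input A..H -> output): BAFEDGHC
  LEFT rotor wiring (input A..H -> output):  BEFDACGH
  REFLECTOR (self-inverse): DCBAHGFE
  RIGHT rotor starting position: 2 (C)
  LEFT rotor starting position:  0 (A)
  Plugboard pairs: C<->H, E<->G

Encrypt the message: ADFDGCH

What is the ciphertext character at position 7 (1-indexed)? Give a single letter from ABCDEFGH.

Char 1 ('A'): step: R->3, L=0; A->plug->A->R->B->L->E->refl->H->L'->H->R'->E->plug->G
Char 2 ('D'): step: R->4, L=0; D->plug->D->R->G->L->G->refl->F->L'->C->R'->B->plug->B
Char 3 ('F'): step: R->5, L=0; F->plug->F->R->A->L->B->refl->C->L'->F->R'->C->plug->H
Char 4 ('D'): step: R->6, L=0; D->plug->D->R->C->L->F->refl->G->L'->G->R'->F->plug->F
Char 5 ('G'): step: R->7, L=0; G->plug->E->R->F->L->C->refl->B->L'->A->R'->H->plug->C
Char 6 ('C'): step: R->0, L->1 (L advanced); C->plug->H->R->C->L->C->refl->B->L'->E->R'->D->plug->D
Char 7 ('H'): step: R->1, L=1; H->plug->C->R->D->L->H->refl->E->L'->B->R'->G->plug->E

E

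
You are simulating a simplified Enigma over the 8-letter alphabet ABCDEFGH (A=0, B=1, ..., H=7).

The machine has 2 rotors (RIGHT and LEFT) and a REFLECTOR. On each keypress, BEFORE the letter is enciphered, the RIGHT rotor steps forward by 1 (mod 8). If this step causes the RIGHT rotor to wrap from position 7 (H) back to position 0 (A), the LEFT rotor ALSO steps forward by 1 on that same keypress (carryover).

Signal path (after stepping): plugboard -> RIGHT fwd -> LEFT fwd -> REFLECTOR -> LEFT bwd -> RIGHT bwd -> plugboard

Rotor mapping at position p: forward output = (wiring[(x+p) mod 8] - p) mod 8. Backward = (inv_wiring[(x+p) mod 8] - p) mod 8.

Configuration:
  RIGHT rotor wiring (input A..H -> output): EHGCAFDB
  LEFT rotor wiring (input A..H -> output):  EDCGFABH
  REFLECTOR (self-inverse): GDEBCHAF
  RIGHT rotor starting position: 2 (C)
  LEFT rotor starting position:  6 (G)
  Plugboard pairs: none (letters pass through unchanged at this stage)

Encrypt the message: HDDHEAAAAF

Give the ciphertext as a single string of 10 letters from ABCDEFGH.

Answer: EGCFGHHECH

Derivation:
Char 1 ('H'): step: R->3, L=6; H->plug->H->R->D->L->F->refl->H->L'->G->R'->E->plug->E
Char 2 ('D'): step: R->4, L=6; D->plug->D->R->F->L->A->refl->G->L'->C->R'->G->plug->G
Char 3 ('D'): step: R->5, L=6; D->plug->D->R->H->L->C->refl->E->L'->E->R'->C->plug->C
Char 4 ('H'): step: R->6, L=6; H->plug->H->R->H->L->C->refl->E->L'->E->R'->F->plug->F
Char 5 ('E'): step: R->7, L=6; E->plug->E->R->D->L->F->refl->H->L'->G->R'->G->plug->G
Char 6 ('A'): step: R->0, L->7 (L advanced); A->plug->A->R->E->L->H->refl->F->L'->B->R'->H->plug->H
Char 7 ('A'): step: R->1, L=7; A->plug->A->R->G->L->B->refl->D->L'->D->R'->H->plug->H
Char 8 ('A'): step: R->2, L=7; A->plug->A->R->E->L->H->refl->F->L'->B->R'->E->plug->E
Char 9 ('A'): step: R->3, L=7; A->plug->A->R->H->L->C->refl->E->L'->C->R'->C->plug->C
Char 10 ('F'): step: R->4, L=7; F->plug->F->R->D->L->D->refl->B->L'->G->R'->H->plug->H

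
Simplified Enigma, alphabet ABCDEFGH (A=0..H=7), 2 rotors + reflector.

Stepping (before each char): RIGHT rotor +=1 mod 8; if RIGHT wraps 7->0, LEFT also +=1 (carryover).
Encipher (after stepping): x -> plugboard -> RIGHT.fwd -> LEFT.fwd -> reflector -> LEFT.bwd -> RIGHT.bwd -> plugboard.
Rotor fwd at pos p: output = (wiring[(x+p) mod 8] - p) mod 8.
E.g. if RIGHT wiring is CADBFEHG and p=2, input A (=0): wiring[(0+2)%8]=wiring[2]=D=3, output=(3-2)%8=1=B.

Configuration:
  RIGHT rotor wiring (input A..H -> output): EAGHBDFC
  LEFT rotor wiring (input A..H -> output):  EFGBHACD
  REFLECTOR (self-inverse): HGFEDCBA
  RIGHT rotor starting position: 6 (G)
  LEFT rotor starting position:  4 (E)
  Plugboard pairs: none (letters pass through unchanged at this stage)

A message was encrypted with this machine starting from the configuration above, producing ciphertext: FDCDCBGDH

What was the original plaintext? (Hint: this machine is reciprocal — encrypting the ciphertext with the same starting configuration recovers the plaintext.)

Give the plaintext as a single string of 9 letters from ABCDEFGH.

Char 1 ('F'): step: R->7, L=4; F->plug->F->R->C->L->G->refl->B->L'->F->R'->B->plug->B
Char 2 ('D'): step: R->0, L->5 (L advanced); D->plug->D->R->H->L->C->refl->F->L'->B->R'->E->plug->E
Char 3 ('C'): step: R->1, L=5; C->plug->C->R->G->L->E->refl->D->L'->A->R'->D->plug->D
Char 4 ('D'): step: R->2, L=5; D->plug->D->R->B->L->F->refl->C->L'->H->R'->C->plug->C
Char 5 ('C'): step: R->3, L=5; C->plug->C->R->A->L->D->refl->E->L'->G->R'->B->plug->B
Char 6 ('B'): step: R->4, L=5; B->plug->B->R->H->L->C->refl->F->L'->B->R'->C->plug->C
Char 7 ('G'): step: R->5, L=5; G->plug->G->R->C->L->G->refl->B->L'->F->R'->C->plug->C
Char 8 ('D'): step: R->6, L=5; D->plug->D->R->C->L->G->refl->B->L'->F->R'->H->plug->H
Char 9 ('H'): step: R->7, L=5; H->plug->H->R->G->L->E->refl->D->L'->A->R'->E->plug->E

Answer: BEDCBCCHE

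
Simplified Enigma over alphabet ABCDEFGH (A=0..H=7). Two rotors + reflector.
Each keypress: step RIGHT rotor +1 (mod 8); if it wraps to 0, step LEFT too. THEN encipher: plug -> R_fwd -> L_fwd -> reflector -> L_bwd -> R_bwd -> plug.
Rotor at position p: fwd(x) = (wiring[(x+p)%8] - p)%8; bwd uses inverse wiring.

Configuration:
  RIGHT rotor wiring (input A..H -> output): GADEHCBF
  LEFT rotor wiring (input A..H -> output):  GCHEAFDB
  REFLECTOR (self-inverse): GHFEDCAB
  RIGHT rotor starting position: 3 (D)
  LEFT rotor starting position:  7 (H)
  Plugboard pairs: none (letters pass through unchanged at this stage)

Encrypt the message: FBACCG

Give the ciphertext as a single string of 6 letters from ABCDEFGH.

Answer: HCFEAF

Derivation:
Char 1 ('F'): step: R->4, L=7; F->plug->F->R->E->L->F->refl->C->L'->A->R'->H->plug->H
Char 2 ('B'): step: R->5, L=7; B->plug->B->R->E->L->F->refl->C->L'->A->R'->C->plug->C
Char 3 ('A'): step: R->6, L=7; A->plug->A->R->D->L->A->refl->G->L'->G->R'->F->plug->F
Char 4 ('C'): step: R->7, L=7; C->plug->C->R->B->L->H->refl->B->L'->F->R'->E->plug->E
Char 5 ('C'): step: R->0, L->0 (L advanced); C->plug->C->R->D->L->E->refl->D->L'->G->R'->A->plug->A
Char 6 ('G'): step: R->1, L=0; G->plug->G->R->E->L->A->refl->G->L'->A->R'->F->plug->F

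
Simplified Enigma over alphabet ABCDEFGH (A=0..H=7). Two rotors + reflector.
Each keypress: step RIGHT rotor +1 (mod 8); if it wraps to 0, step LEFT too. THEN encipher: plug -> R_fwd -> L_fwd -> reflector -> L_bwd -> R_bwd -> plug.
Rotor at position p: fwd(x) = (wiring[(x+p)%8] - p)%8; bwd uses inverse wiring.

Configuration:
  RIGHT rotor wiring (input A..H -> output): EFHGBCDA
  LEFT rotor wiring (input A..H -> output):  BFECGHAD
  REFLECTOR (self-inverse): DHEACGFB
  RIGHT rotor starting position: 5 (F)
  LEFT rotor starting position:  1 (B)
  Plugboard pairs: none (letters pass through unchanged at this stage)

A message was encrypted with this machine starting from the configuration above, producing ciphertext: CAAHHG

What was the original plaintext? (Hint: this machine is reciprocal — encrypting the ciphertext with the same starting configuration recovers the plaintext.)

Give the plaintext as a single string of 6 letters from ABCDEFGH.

Char 1 ('C'): step: R->6, L=1; C->plug->C->R->G->L->C->refl->E->L'->A->R'->F->plug->F
Char 2 ('A'): step: R->7, L=1; A->plug->A->R->B->L->D->refl->A->L'->H->R'->E->plug->E
Char 3 ('A'): step: R->0, L->2 (L advanced); A->plug->A->R->E->L->G->refl->F->L'->D->R'->G->plug->G
Char 4 ('H'): step: R->1, L=2; H->plug->H->R->D->L->F->refl->G->L'->E->R'->A->plug->A
Char 5 ('H'): step: R->2, L=2; H->plug->H->R->D->L->F->refl->G->L'->E->R'->B->plug->B
Char 6 ('G'): step: R->3, L=2; G->plug->G->R->C->L->E->refl->C->L'->A->R'->D->plug->D

Answer: FEGABD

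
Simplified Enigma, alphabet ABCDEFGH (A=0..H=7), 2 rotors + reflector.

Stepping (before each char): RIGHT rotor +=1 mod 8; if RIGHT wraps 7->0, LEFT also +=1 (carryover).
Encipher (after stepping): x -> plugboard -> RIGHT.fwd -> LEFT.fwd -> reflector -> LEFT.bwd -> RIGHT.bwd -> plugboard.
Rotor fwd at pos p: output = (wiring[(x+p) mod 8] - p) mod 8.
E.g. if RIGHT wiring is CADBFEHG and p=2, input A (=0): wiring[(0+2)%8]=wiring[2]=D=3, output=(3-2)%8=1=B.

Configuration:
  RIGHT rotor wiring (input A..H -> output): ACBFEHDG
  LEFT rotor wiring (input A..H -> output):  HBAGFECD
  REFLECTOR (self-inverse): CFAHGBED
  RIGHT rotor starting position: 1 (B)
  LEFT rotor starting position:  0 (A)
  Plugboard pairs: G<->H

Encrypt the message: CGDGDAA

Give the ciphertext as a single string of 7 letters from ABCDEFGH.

Char 1 ('C'): step: R->2, L=0; C->plug->C->R->C->L->A->refl->C->L'->G->R'->G->plug->H
Char 2 ('G'): step: R->3, L=0; G->plug->H->R->G->L->C->refl->A->L'->C->R'->A->plug->A
Char 3 ('D'): step: R->4, L=0; D->plug->D->R->C->L->A->refl->C->L'->G->R'->F->plug->F
Char 4 ('G'): step: R->5, L=0; G->plug->H->R->H->L->D->refl->H->L'->A->R'->G->plug->H
Char 5 ('D'): step: R->6, L=0; D->plug->D->R->E->L->F->refl->B->L'->B->R'->H->plug->G
Char 6 ('A'): step: R->7, L=0; A->plug->A->R->H->L->D->refl->H->L'->A->R'->G->plug->H
Char 7 ('A'): step: R->0, L->1 (L advanced); A->plug->A->R->A->L->A->refl->C->L'->G->R'->H->plug->G

Answer: HAFHGHG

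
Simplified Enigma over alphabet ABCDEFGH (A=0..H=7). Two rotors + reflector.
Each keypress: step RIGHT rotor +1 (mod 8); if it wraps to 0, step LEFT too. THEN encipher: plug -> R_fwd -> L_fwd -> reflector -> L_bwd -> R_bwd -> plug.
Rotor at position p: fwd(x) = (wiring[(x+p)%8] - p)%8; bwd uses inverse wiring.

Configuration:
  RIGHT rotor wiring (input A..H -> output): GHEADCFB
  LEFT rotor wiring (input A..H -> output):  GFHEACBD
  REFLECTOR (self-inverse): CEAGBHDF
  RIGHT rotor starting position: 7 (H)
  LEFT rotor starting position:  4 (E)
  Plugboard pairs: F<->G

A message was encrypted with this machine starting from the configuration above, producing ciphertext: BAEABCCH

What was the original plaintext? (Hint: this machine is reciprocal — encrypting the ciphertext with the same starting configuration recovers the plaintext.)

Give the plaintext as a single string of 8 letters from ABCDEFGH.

Answer: GFCFFAEC

Derivation:
Char 1 ('B'): step: R->0, L->5 (L advanced); B->plug->B->R->H->L->D->refl->G->L'->C->R'->F->plug->G
Char 2 ('A'): step: R->1, L=5; A->plug->A->R->G->L->H->refl->F->L'->A->R'->G->plug->F
Char 3 ('E'): step: R->2, L=5; E->plug->E->R->D->L->B->refl->E->L'->B->R'->C->plug->C
Char 4 ('A'): step: R->3, L=5; A->plug->A->R->F->L->C->refl->A->L'->E->R'->G->plug->F
Char 5 ('B'): step: R->4, L=5; B->plug->B->R->G->L->H->refl->F->L'->A->R'->G->plug->F
Char 6 ('C'): step: R->5, L=5; C->plug->C->R->E->L->A->refl->C->L'->F->R'->A->plug->A
Char 7 ('C'): step: R->6, L=5; C->plug->C->R->A->L->F->refl->H->L'->G->R'->E->plug->E
Char 8 ('H'): step: R->7, L=5; H->plug->H->R->G->L->H->refl->F->L'->A->R'->C->plug->C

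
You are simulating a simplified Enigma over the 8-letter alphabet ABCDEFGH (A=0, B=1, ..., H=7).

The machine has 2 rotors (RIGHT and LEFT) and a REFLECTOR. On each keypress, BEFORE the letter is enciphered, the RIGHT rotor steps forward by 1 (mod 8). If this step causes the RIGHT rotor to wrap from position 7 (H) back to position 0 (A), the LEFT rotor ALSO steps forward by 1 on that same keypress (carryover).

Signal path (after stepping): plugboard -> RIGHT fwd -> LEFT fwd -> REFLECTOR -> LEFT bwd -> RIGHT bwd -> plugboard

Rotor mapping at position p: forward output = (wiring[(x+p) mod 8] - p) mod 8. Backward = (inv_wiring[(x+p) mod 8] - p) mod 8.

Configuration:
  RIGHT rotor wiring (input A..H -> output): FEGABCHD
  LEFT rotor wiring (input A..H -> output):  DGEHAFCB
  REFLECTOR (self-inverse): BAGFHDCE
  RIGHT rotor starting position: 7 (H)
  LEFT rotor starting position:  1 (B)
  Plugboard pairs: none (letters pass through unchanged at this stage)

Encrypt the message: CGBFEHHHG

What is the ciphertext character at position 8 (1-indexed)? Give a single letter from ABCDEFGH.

Char 1 ('C'): step: R->0, L->2 (L advanced); C->plug->C->R->G->L->B->refl->A->L'->E->R'->B->plug->B
Char 2 ('G'): step: R->1, L=2; G->plug->G->R->C->L->G->refl->C->L'->A->R'->D->plug->D
Char 3 ('B'): step: R->2, L=2; B->plug->B->R->G->L->B->refl->A->L'->E->R'->A->plug->A
Char 4 ('F'): step: R->3, L=2; F->plug->F->R->C->L->G->refl->C->L'->A->R'->E->plug->E
Char 5 ('E'): step: R->4, L=2; E->plug->E->R->B->L->F->refl->D->L'->D->R'->C->plug->C
Char 6 ('H'): step: R->5, L=2; H->plug->H->R->E->L->A->refl->B->L'->G->R'->C->plug->C
Char 7 ('H'): step: R->6, L=2; H->plug->H->R->E->L->A->refl->B->L'->G->R'->D->plug->D
Char 8 ('H'): step: R->7, L=2; H->plug->H->R->A->L->C->refl->G->L'->C->R'->F->plug->F

F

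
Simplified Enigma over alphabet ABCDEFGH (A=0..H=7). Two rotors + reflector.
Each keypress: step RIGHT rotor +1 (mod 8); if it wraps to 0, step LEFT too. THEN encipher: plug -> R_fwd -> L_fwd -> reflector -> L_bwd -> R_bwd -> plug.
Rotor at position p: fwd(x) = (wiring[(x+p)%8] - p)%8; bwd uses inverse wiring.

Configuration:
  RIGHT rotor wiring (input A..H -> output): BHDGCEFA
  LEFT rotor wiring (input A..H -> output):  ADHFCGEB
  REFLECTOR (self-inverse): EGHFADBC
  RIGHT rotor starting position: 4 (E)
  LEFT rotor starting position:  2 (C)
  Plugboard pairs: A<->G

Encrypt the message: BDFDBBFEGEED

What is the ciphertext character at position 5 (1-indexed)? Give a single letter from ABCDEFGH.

Char 1 ('B'): step: R->5, L=2; B->plug->B->R->A->L->F->refl->D->L'->B->R'->G->plug->A
Char 2 ('D'): step: R->6, L=2; D->plug->D->R->B->L->D->refl->F->L'->A->R'->F->plug->F
Char 3 ('F'): step: R->7, L=2; F->plug->F->R->D->L->E->refl->A->L'->C->R'->B->plug->B
Char 4 ('D'): step: R->0, L->3 (L advanced); D->plug->D->R->G->L->A->refl->E->L'->H->R'->B->plug->B
Char 5 ('B'): step: R->1, L=3; B->plug->B->R->C->L->D->refl->F->L'->F->R'->C->plug->C

C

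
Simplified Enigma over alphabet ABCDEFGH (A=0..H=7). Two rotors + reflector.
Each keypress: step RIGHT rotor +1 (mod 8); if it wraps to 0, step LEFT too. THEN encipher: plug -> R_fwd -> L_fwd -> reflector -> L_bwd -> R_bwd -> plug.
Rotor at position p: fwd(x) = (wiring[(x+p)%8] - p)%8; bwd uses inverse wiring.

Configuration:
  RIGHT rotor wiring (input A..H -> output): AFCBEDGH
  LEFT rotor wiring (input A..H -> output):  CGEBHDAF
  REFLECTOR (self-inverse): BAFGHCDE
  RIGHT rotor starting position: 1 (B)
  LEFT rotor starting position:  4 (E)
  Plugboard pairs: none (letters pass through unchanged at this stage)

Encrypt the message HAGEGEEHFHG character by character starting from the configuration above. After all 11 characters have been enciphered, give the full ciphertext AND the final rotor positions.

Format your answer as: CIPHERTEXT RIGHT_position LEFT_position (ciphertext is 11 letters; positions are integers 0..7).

Char 1 ('H'): step: R->2, L=4; H->plug->H->R->D->L->B->refl->A->L'->G->R'->G->plug->G
Char 2 ('A'): step: R->3, L=4; A->plug->A->R->G->L->A->refl->B->L'->D->R'->D->plug->D
Char 3 ('G'): step: R->4, L=4; G->plug->G->R->G->L->A->refl->B->L'->D->R'->D->plug->D
Char 4 ('E'): step: R->5, L=4; E->plug->E->R->A->L->D->refl->G->L'->E->R'->G->plug->G
Char 5 ('G'): step: R->6, L=4; G->plug->G->R->G->L->A->refl->B->L'->D->R'->F->plug->F
Char 6 ('E'): step: R->7, L=4; E->plug->E->R->C->L->E->refl->H->L'->B->R'->B->plug->B
Char 7 ('E'): step: R->0, L->5 (L advanced); E->plug->E->R->E->L->B->refl->A->L'->C->R'->C->plug->C
Char 8 ('H'): step: R->1, L=5; H->plug->H->R->H->L->C->refl->F->L'->D->R'->D->plug->D
Char 9 ('F'): step: R->2, L=5; F->plug->F->R->F->L->H->refl->E->L'->G->R'->G->plug->G
Char 10 ('H'): step: R->3, L=5; H->plug->H->R->H->L->C->refl->F->L'->D->R'->D->plug->D
Char 11 ('G'): step: R->4, L=5; G->plug->G->R->G->L->E->refl->H->L'->F->R'->H->plug->H
Final: ciphertext=GDDGFBCDGDH, RIGHT=4, LEFT=5

Answer: GDDGFBCDGDH 4 5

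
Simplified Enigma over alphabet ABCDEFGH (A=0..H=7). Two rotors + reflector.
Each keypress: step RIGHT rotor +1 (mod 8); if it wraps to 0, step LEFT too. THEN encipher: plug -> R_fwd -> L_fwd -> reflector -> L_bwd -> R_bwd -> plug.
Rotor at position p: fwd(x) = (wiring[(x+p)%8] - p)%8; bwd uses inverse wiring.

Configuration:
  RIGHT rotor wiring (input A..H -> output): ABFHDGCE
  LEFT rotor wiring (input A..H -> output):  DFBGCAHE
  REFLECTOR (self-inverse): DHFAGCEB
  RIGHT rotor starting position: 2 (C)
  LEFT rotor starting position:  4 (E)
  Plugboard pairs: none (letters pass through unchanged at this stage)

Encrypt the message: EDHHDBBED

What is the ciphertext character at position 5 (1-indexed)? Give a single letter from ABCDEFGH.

Char 1 ('E'): step: R->3, L=4; E->plug->E->R->B->L->E->refl->G->L'->A->R'->B->plug->B
Char 2 ('D'): step: R->4, L=4; D->plug->D->R->A->L->G->refl->E->L'->B->R'->G->plug->G
Char 3 ('H'): step: R->5, L=4; H->plug->H->R->G->L->F->refl->C->L'->H->R'->C->plug->C
Char 4 ('H'): step: R->6, L=4; H->plug->H->R->A->L->G->refl->E->L'->B->R'->F->plug->F
Char 5 ('D'): step: R->7, L=4; D->plug->D->R->G->L->F->refl->C->L'->H->R'->G->plug->G

G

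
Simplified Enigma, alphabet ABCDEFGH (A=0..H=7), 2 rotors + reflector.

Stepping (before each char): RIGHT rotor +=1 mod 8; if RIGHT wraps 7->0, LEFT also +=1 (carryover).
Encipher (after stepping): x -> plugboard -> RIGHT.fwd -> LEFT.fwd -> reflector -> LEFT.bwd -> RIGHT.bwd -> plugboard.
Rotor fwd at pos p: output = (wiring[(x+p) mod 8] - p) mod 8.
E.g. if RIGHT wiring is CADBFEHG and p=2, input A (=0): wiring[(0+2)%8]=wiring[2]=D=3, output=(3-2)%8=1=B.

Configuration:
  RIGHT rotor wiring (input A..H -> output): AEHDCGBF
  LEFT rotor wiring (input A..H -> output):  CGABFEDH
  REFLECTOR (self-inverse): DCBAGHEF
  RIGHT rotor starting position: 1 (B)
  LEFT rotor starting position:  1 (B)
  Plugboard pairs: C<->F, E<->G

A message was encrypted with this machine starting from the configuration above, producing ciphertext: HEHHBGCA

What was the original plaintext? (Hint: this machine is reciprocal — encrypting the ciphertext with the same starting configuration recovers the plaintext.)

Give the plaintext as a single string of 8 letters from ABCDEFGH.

Answer: DAFGCHGE

Derivation:
Char 1 ('H'): step: R->2, L=1; H->plug->H->R->C->L->A->refl->D->L'->E->R'->D->plug->D
Char 2 ('E'): step: R->3, L=1; E->plug->G->R->B->L->H->refl->F->L'->A->R'->A->plug->A
Char 3 ('H'): step: R->4, L=1; H->plug->H->R->H->L->B->refl->C->L'->F->R'->C->plug->F
Char 4 ('H'): step: R->5, L=1; H->plug->H->R->F->L->C->refl->B->L'->H->R'->E->plug->G
Char 5 ('B'): step: R->6, L=1; B->plug->B->R->H->L->B->refl->C->L'->F->R'->F->plug->C
Char 6 ('G'): step: R->7, L=1; G->plug->E->R->E->L->D->refl->A->L'->C->R'->H->plug->H
Char 7 ('C'): step: R->0, L->2 (L advanced); C->plug->F->R->G->L->A->refl->D->L'->C->R'->E->plug->G
Char 8 ('A'): step: R->1, L=2; A->plug->A->R->D->L->C->refl->B->L'->E->R'->G->plug->E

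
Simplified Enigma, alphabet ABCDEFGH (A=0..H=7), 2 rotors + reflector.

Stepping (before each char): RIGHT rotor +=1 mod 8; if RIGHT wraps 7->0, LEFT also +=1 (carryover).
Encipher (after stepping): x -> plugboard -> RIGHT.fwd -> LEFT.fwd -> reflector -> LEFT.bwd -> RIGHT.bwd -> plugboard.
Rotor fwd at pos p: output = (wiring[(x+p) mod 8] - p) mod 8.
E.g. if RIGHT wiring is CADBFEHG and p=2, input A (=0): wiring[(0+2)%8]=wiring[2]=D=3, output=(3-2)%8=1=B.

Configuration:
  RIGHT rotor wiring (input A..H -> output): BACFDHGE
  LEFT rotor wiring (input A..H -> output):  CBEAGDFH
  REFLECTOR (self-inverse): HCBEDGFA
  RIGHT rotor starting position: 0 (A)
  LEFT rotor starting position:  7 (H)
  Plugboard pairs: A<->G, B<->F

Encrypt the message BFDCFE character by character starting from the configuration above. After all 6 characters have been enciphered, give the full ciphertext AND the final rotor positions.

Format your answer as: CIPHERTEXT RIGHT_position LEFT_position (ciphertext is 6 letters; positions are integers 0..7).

Answer: HAHBHD 6 7

Derivation:
Char 1 ('B'): step: R->1, L=7; B->plug->F->R->F->L->H->refl->A->L'->A->R'->H->plug->H
Char 2 ('F'): step: R->2, L=7; F->plug->B->R->D->L->F->refl->G->L'->H->R'->G->plug->A
Char 3 ('D'): step: R->3, L=7; D->plug->D->R->D->L->F->refl->G->L'->H->R'->H->plug->H
Char 4 ('C'): step: R->4, L=7; C->plug->C->R->C->L->C->refl->B->L'->E->R'->F->plug->B
Char 5 ('F'): step: R->5, L=7; F->plug->B->R->B->L->D->refl->E->L'->G->R'->H->plug->H
Char 6 ('E'): step: R->6, L=7; E->plug->E->R->E->L->B->refl->C->L'->C->R'->D->plug->D
Final: ciphertext=HAHBHD, RIGHT=6, LEFT=7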